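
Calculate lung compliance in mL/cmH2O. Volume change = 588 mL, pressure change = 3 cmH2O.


C = dV / dP
C = 588 / 3
C = 196 mL/cmH2O


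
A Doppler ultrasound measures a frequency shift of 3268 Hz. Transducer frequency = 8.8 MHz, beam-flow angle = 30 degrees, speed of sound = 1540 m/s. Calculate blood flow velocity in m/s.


v = fd * c / (2 * f0 * cos(theta))
v = 3268 * 1540 / (2 * 8.8000e+06 * cos(30))
v = 0.3302 m/s


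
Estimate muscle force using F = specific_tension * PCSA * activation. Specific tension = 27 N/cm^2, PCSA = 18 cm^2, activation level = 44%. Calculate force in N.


F = sigma * PCSA * activation
F = 27 * 18 * 0.44
F = 213.8 N


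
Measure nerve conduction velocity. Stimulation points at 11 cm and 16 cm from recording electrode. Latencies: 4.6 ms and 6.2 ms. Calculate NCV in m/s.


Distance = (16 - 11) / 100 = 0.05 m
dt = (6.2 - 4.6) / 1000 = 0.0016 s
NCV = dist / dt = 31.25 m/s


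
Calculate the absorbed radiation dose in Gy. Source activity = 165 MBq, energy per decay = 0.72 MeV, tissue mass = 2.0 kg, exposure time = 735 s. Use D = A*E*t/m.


A = 165 MBq = 1.6500e+08 Bq
E = 0.72 MeV = 1.15344e-13 J
D = A*E*t/m = 1.6500e+08*1.15344e-13*735/2.0
D = 0.006994 Gy


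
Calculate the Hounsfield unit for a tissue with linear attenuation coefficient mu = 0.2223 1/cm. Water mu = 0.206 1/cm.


HU = ((mu_tissue - mu_water) / mu_water) * 1000
HU = ((0.2223 - 0.206) / 0.206) * 1000
HU = 79.13


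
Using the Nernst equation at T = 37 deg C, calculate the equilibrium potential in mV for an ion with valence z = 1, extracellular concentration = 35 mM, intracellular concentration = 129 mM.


E = (RT/(zF)) * ln(C_out/C_in)
T = 37 + 273.15 = 310.15 K
E = (8.314 * 310.15 / (1 * 96485)) * ln(35/129)
E = -34.86 mV


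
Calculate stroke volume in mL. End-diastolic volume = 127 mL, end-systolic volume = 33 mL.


SV = EDV - ESV
SV = 127 - 33
SV = 94 mL


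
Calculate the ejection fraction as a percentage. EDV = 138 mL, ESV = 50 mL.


SV = EDV - ESV = 138 - 50 = 88 mL
EF = SV/EDV * 100 = 88/138 * 100
EF = 63.77%


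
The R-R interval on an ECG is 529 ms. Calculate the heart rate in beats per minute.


HR = 60 / RR_interval(s)
RR = 529 ms = 0.529 s
HR = 60 / 0.529 = 113.4 bpm


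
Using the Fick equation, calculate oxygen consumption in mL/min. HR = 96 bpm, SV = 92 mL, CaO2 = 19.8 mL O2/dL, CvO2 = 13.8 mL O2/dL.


CO = HR*SV = 96*92/1000 = 8.832 L/min
a-v O2 diff = 19.8 - 13.8 = 6 mL/dL
VO2 = CO * (CaO2-CvO2) * 10 dL/L
VO2 = 8.832 * 6 * 10
VO2 = 529.9 mL/min


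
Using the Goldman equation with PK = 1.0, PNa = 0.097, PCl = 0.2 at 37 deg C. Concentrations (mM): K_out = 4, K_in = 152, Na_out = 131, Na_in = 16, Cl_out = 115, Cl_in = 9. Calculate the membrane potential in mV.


Vm = (RT/F)*ln((PK*Ko + PNa*Nao + PCl*Cli)/(PK*Ki + PNa*Nai + PCl*Clo))
Numer = 18.507, Denom = 176.552
Vm = -60.28 mV


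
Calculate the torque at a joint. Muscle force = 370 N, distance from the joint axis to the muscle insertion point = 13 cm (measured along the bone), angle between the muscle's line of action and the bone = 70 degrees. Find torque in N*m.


Torque = F * d * sin(theta)   (moment arm = d*sin(theta))
d = 13 cm = 0.13 m
Torque = 370 * 0.13 * sin(70)
Torque = 45.2 N*m


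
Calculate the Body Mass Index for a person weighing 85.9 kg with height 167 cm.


BMI = weight / height^2
height = 167 cm = 1.67 m
BMI = 85.9 / 1.67^2
BMI = 30.8 kg/m^2


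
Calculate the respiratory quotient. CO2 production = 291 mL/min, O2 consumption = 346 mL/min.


RQ = VCO2 / VO2
RQ = 291 / 346
RQ = 0.841


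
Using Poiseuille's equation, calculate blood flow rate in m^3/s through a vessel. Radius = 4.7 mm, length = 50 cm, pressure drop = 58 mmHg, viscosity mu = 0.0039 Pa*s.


Q = pi*r^4*dP / (8*mu*L)
r = 0.0047 m, L = 0.5 m
dP = 58 mmHg = 7732.676 Pa
Q = 7.5988e-04 m^3/s


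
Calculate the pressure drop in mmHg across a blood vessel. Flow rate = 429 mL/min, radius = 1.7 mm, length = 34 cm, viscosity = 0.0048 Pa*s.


dP = 8*mu*L*Q / (pi*r^4)
Q = 429 mL/min = 7.15e-06 m^3/s
dP = 3557.71 Pa = 3557.71 / 133.322 mmHg = 26.69 mmHg


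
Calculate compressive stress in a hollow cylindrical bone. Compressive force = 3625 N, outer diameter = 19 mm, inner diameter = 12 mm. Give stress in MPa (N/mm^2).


A = pi*(r_o^2 - r_i^2)
r_o = 9.5 mm, r_i = 6 mm
A = 170.431 mm^2
sigma = F/A = 3625 / 170.431
sigma = 21.27 MPa


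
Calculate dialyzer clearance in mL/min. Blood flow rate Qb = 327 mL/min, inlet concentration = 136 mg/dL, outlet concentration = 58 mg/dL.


K = Qb * (Cb_in - Cb_out) / Cb_in
K = 327 * (136 - 58) / 136
K = 187.5 mL/min


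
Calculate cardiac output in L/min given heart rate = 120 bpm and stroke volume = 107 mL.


CO = HR * SV
CO = 120 * 107 / 1000
CO = 12.84 L/min


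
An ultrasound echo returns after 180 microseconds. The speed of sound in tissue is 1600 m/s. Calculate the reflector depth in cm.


depth = c * t / 2
t = 180 us = 1.8000e-04 s
depth = 1600 * 1.8000e-04 / 2
depth = 0.144 m = 14.4 cm


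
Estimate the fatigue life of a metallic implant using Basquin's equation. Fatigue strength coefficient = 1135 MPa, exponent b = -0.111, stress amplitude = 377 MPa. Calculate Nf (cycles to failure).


sigma_a = sigma_f' * (2Nf)^b
2Nf = (sigma_a/sigma_f')^(1/b)
2Nf = (377/1135)^(1/-0.111)
2Nf = 20521.202
Nf = 1.026e+04


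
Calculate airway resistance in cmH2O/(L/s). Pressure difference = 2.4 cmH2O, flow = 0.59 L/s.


R = dP / flow
R = 2.4 / 0.59
R = 4.068 cmH2O/(L/s)


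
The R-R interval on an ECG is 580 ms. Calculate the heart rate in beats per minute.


HR = 60 / RR_interval(s)
RR = 580 ms = 0.58 s
HR = 60 / 0.58 = 103.4 bpm


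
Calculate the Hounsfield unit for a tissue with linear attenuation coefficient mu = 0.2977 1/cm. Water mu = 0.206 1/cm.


HU = ((mu_tissue - mu_water) / mu_water) * 1000
HU = ((0.2977 - 0.206) / 0.206) * 1000
HU = 445.1


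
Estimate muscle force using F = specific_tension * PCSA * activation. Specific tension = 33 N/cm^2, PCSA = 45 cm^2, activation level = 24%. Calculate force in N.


F = sigma * PCSA * activation
F = 33 * 45 * 0.24
F = 356.4 N


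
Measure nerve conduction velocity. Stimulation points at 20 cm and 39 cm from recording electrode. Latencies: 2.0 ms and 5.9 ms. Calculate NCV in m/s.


Distance = (39 - 20) / 100 = 0.19 m
dt = (5.9 - 2.0) / 1000 = 0.0039 s
NCV = dist / dt = 48.72 m/s


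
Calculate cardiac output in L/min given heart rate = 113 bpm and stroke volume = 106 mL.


CO = HR * SV
CO = 113 * 106 / 1000
CO = 11.98 L/min


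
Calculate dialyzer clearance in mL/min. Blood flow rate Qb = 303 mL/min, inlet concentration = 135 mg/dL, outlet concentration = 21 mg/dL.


K = Qb * (Cb_in - Cb_out) / Cb_in
K = 303 * (135 - 21) / 135
K = 255.9 mL/min


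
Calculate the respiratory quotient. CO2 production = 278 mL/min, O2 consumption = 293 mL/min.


RQ = VCO2 / VO2
RQ = 278 / 293
RQ = 0.9488


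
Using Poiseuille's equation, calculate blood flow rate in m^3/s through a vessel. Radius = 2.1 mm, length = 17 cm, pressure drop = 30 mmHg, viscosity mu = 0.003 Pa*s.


Q = pi*r^4*dP / (8*mu*L)
r = 0.0021 m, L = 0.17 m
dP = 30 mmHg = 3999.66 Pa
Q = 5.9895e-05 m^3/s


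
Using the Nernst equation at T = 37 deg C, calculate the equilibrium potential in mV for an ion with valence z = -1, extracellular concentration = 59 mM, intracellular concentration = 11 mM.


E = (RT/(zF)) * ln(C_out/C_in)
T = 37 + 273.15 = 310.15 K
E = (8.314 * 310.15 / (-1 * 96485)) * ln(59/11)
E = -44.89 mV


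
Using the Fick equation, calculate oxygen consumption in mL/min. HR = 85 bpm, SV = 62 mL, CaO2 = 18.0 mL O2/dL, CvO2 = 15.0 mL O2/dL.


CO = HR*SV = 85*62/1000 = 5.27 L/min
a-v O2 diff = 18.0 - 15.0 = 3 mL/dL
VO2 = CO * (CaO2-CvO2) * 10 dL/L
VO2 = 5.27 * 3 * 10
VO2 = 158.1 mL/min


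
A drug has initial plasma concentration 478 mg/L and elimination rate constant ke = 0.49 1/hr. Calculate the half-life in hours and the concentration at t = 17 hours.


t_half = ln(2) / ke = 0.693147 / 0.49 = 1.415 hr
C(t) = C0 * exp(-ke*t) = 478 * exp(-0.49*17)
C(17) = 0.1153 mg/L


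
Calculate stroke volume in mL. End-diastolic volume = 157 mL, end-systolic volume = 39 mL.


SV = EDV - ESV
SV = 157 - 39
SV = 118 mL


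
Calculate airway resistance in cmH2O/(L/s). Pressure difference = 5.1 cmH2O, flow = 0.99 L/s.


R = dP / flow
R = 5.1 / 0.99
R = 5.152 cmH2O/(L/s)


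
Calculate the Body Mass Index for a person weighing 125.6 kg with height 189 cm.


BMI = weight / height^2
height = 189 cm = 1.89 m
BMI = 125.6 / 1.89^2
BMI = 35.16 kg/m^2


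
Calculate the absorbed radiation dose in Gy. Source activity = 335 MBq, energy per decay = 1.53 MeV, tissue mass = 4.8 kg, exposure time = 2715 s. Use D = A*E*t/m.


A = 335 MBq = 3.3500e+08 Bq
E = 1.53 MeV = 2.45106e-13 J
D = A*E*t/m = 3.3500e+08*2.45106e-13*2715/4.8
D = 0.04644 Gy


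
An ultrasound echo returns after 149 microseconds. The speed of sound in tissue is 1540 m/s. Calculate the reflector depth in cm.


depth = c * t / 2
t = 149 us = 1.4900e-04 s
depth = 1540 * 1.4900e-04 / 2
depth = 0.11473 m = 11.473 cm


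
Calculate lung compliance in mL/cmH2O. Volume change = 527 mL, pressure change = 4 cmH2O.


C = dV / dP
C = 527 / 4
C = 131.8 mL/cmH2O


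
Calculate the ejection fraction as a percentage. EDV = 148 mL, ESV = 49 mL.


SV = EDV - ESV = 148 - 49 = 99 mL
EF = SV/EDV * 100 = 99/148 * 100
EF = 66.89%


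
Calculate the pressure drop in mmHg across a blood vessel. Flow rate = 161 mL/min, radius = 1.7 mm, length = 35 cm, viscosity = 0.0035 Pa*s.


dP = 8*mu*L*Q / (pi*r^4)
Q = 161 mL/min = 2.68333e-06 m^3/s
dP = 1002.2 Pa = 1002.2 / 133.322 mmHg = 7.517 mmHg


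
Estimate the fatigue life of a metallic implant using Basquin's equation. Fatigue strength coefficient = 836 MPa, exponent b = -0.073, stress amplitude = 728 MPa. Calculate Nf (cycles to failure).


sigma_a = sigma_f' * (2Nf)^b
2Nf = (sigma_a/sigma_f')^(1/b)
2Nf = (728/836)^(1/-0.073)
2Nf = 6.6518709
Nf = 3.326


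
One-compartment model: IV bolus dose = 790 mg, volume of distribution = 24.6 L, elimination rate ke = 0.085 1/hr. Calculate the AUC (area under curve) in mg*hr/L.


C0 = Dose/Vd = 790/24.6 = 32.1138 mg/L
AUC = C0/ke = 32.1138/0.085
AUC = 377.8 mg*hr/L


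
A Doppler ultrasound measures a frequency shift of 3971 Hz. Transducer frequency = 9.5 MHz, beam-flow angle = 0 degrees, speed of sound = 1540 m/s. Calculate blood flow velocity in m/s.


v = fd * c / (2 * f0 * cos(theta))
v = 3971 * 1540 / (2 * 9.5000e+06 * cos(0))
v = 0.3219 m/s


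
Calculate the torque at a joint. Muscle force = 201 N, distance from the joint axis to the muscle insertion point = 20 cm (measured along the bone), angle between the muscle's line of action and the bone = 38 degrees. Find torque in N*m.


Torque = F * d * sin(theta)   (moment arm = d*sin(theta))
d = 20 cm = 0.2 m
Torque = 201 * 0.2 * sin(38)
Torque = 24.75 N*m


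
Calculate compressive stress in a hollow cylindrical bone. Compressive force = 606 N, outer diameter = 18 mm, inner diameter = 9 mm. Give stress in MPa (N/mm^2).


A = pi*(r_o^2 - r_i^2)
r_o = 9 mm, r_i = 4.5 mm
A = 190.852 mm^2
sigma = F/A = 606 / 190.852
sigma = 3.175 MPa


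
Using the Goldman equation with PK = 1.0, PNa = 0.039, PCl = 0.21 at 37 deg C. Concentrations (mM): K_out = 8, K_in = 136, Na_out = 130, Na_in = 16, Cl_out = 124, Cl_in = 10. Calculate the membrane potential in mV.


Vm = (RT/F)*ln((PK*Ko + PNa*Nao + PCl*Cli)/(PK*Ki + PNa*Nai + PCl*Clo))
Numer = 15.17, Denom = 162.664
Vm = -63.4 mV


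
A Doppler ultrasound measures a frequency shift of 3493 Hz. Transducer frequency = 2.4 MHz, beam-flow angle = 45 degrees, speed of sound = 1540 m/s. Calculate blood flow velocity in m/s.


v = fd * c / (2 * f0 * cos(theta))
v = 3493 * 1540 / (2 * 2.4000e+06 * cos(45))
v = 1.585 m/s


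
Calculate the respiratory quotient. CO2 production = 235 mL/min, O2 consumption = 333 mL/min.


RQ = VCO2 / VO2
RQ = 235 / 333
RQ = 0.7057


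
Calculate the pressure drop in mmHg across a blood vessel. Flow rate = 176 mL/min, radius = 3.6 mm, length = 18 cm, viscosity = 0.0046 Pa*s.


dP = 8*mu*L*Q / (pi*r^4)
Q = 176 mL/min = 2.93333e-06 m^3/s
dP = 36.8232 Pa = 36.8232 / 133.322 mmHg = 0.2762 mmHg


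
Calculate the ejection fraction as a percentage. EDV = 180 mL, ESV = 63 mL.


SV = EDV - ESV = 180 - 63 = 117 mL
EF = SV/EDV * 100 = 117/180 * 100
EF = 65%


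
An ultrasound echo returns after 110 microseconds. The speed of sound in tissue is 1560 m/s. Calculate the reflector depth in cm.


depth = c * t / 2
t = 110 us = 1.1000e-04 s
depth = 1560 * 1.1000e-04 / 2
depth = 0.0858 m = 8.58 cm


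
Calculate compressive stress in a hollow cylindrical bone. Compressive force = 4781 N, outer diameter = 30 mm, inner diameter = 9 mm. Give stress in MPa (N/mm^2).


A = pi*(r_o^2 - r_i^2)
r_o = 15 mm, r_i = 4.5 mm
A = 643.241 mm^2
sigma = F/A = 4781 / 643.241
sigma = 7.433 MPa


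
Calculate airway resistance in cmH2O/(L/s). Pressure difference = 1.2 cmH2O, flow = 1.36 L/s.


R = dP / flow
R = 1.2 / 1.36
R = 0.8824 cmH2O/(L/s)


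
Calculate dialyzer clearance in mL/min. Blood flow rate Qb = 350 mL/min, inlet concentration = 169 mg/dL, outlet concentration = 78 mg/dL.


K = Qb * (Cb_in - Cb_out) / Cb_in
K = 350 * (169 - 78) / 169
K = 188.5 mL/min


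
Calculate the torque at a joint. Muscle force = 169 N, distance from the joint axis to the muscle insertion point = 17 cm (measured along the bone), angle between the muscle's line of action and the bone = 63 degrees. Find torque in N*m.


Torque = F * d * sin(theta)   (moment arm = d*sin(theta))
d = 17 cm = 0.17 m
Torque = 169 * 0.17 * sin(63)
Torque = 25.6 N*m


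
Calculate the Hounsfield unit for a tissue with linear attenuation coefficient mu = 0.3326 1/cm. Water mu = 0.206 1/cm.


HU = ((mu_tissue - mu_water) / mu_water) * 1000
HU = ((0.3326 - 0.206) / 0.206) * 1000
HU = 614.6


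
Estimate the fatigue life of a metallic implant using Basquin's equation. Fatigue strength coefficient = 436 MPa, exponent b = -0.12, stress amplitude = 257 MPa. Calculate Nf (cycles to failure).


sigma_a = sigma_f' * (2Nf)^b
2Nf = (sigma_a/sigma_f')^(1/b)
2Nf = (257/436)^(1/-0.12)
2Nf = 81.836061
Nf = 40.92


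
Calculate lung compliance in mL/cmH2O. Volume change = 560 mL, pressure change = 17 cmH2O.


C = dV / dP
C = 560 / 17
C = 32.94 mL/cmH2O


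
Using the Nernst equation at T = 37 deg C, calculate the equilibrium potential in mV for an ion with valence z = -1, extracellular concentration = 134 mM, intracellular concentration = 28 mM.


E = (RT/(zF)) * ln(C_out/C_in)
T = 37 + 273.15 = 310.15 K
E = (8.314 * 310.15 / (-1 * 96485)) * ln(134/28)
E = -41.84 mV


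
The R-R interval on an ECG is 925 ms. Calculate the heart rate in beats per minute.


HR = 60 / RR_interval(s)
RR = 925 ms = 0.925 s
HR = 60 / 0.925 = 64.86 bpm


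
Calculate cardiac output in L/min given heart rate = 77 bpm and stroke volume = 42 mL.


CO = HR * SV
CO = 77 * 42 / 1000
CO = 3.234 L/min


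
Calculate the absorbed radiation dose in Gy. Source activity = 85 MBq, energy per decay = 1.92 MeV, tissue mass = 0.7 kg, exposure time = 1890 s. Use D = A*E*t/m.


A = 85 MBq = 8.5000e+07 Bq
E = 1.92 MeV = 3.07584e-13 J
D = A*E*t/m = 8.5000e+07*3.07584e-13*1890/0.7
D = 0.07059 Gy


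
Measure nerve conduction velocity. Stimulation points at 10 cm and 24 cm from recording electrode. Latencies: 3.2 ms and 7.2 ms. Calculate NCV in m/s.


Distance = (24 - 10) / 100 = 0.14 m
dt = (7.2 - 3.2) / 1000 = 0.004 s
NCV = dist / dt = 35 m/s


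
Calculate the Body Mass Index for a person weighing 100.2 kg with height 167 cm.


BMI = weight / height^2
height = 167 cm = 1.67 m
BMI = 100.2 / 1.67^2
BMI = 35.93 kg/m^2


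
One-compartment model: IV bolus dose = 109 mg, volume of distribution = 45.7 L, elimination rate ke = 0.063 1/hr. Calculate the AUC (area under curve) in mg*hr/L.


C0 = Dose/Vd = 109/45.7 = 2.38512 mg/L
AUC = C0/ke = 2.38512/0.063
AUC = 37.86 mg*hr/L


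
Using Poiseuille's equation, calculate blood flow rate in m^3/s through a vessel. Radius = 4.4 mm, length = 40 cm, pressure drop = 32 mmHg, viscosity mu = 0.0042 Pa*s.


Q = pi*r^4*dP / (8*mu*L)
r = 0.0044 m, L = 0.4 m
dP = 32 mmHg = 4266.304 Pa
Q = 3.7378e-04 m^3/s


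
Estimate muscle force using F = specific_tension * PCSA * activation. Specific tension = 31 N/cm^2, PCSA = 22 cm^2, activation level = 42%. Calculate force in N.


F = sigma * PCSA * activation
F = 31 * 22 * 0.42
F = 286.4 N


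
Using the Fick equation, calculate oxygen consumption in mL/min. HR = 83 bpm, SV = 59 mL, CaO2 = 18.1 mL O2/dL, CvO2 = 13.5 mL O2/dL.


CO = HR*SV = 83*59/1000 = 4.897 L/min
a-v O2 diff = 18.1 - 13.5 = 4.6 mL/dL
VO2 = CO * (CaO2-CvO2) * 10 dL/L
VO2 = 4.897 * 4.6 * 10
VO2 = 225.3 mL/min


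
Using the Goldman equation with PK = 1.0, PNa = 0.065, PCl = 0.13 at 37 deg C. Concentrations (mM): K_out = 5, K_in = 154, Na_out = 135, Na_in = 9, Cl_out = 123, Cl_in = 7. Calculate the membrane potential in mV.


Vm = (RT/F)*ln((PK*Ko + PNa*Nao + PCl*Cli)/(PK*Ki + PNa*Nai + PCl*Clo))
Numer = 14.685, Denom = 170.575
Vm = -65.54 mV


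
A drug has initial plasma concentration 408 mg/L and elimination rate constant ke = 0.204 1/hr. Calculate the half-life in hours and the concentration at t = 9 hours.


t_half = ln(2) / ke = 0.693147 / 0.204 = 3.398 hr
C(t) = C0 * exp(-ke*t) = 408 * exp(-0.204*9)
C(9) = 65.06 mg/L


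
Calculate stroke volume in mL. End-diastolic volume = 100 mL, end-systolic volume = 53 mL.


SV = EDV - ESV
SV = 100 - 53
SV = 47 mL


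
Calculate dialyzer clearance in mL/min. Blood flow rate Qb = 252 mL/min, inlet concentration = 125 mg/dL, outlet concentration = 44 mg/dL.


K = Qb * (Cb_in - Cb_out) / Cb_in
K = 252 * (125 - 44) / 125
K = 163.3 mL/min


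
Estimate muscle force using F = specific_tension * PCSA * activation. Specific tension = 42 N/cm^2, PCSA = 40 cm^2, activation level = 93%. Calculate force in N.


F = sigma * PCSA * activation
F = 42 * 40 * 0.93
F = 1562 N


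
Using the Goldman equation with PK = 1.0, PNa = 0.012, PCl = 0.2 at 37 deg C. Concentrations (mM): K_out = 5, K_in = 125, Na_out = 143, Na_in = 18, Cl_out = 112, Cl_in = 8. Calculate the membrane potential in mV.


Vm = (RT/F)*ln((PK*Ko + PNa*Nao + PCl*Cli)/(PK*Ki + PNa*Nai + PCl*Clo))
Numer = 8.316, Denom = 147.616
Vm = -76.87 mV


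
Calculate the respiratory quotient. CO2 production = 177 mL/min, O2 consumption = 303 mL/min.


RQ = VCO2 / VO2
RQ = 177 / 303
RQ = 0.5842


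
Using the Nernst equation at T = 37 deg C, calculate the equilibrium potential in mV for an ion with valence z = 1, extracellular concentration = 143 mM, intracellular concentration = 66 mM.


E = (RT/(zF)) * ln(C_out/C_in)
T = 37 + 273.15 = 310.15 K
E = (8.314 * 310.15 / (1 * 96485)) * ln(143/66)
E = 20.66 mV


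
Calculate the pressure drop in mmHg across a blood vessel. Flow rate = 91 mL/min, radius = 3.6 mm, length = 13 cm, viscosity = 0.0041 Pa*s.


dP = 8*mu*L*Q / (pi*r^4)
Q = 91 mL/min = 1.51667e-06 m^3/s
dP = 12.256 Pa = 12.256 / 133.322 mmHg = 0.09193 mmHg


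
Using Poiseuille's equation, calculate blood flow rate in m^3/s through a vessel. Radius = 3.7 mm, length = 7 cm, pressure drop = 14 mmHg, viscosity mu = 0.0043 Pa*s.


Q = pi*r^4*dP / (8*mu*L)
r = 0.0037 m, L = 0.07 m
dP = 14 mmHg = 1866.508 Pa
Q = 4.5638e-04 m^3/s


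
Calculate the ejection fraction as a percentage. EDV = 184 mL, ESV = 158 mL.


SV = EDV - ESV = 184 - 158 = 26 mL
EF = SV/EDV * 100 = 26/184 * 100
EF = 14.13%


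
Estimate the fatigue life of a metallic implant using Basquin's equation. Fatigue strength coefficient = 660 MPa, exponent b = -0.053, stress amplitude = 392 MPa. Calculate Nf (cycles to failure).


sigma_a = sigma_f' * (2Nf)^b
2Nf = (sigma_a/sigma_f')^(1/b)
2Nf = (392/660)^(1/-0.053)
2Nf = 18578.746
Nf = 9289


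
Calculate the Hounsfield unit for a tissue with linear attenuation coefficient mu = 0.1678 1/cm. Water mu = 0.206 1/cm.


HU = ((mu_tissue - mu_water) / mu_water) * 1000
HU = ((0.1678 - 0.206) / 0.206) * 1000
HU = -185.4


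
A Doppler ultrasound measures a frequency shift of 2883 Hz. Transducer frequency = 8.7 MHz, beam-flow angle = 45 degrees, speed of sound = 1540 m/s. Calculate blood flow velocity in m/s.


v = fd * c / (2 * f0 * cos(theta))
v = 2883 * 1540 / (2 * 8.7000e+06 * cos(45))
v = 0.3609 m/s


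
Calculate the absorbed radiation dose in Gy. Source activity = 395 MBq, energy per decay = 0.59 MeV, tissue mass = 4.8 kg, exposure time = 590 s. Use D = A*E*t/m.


A = 395 MBq = 3.9500e+08 Bq
E = 0.59 MeV = 9.4518e-14 J
D = A*E*t/m = 3.9500e+08*9.4518e-14*590/4.8
D = 0.004589 Gy


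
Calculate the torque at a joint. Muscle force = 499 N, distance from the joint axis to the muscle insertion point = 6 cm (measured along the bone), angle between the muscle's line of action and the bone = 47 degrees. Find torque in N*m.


Torque = F * d * sin(theta)   (moment arm = d*sin(theta))
d = 6 cm = 0.06 m
Torque = 499 * 0.06 * sin(47)
Torque = 21.9 N*m


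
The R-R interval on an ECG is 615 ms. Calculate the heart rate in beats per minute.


HR = 60 / RR_interval(s)
RR = 615 ms = 0.615 s
HR = 60 / 0.615 = 97.56 bpm


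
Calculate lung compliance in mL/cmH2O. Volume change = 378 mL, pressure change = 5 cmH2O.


C = dV / dP
C = 378 / 5
C = 75.6 mL/cmH2O


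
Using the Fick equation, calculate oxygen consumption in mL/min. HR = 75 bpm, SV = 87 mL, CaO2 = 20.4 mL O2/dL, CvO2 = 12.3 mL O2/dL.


CO = HR*SV = 75*87/1000 = 6.525 L/min
a-v O2 diff = 20.4 - 12.3 = 8.1 mL/dL
VO2 = CO * (CaO2-CvO2) * 10 dL/L
VO2 = 6.525 * 8.1 * 10
VO2 = 528.5 mL/min


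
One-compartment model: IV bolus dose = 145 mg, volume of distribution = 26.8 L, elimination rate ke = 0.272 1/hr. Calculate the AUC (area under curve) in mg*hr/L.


C0 = Dose/Vd = 145/26.8 = 5.41045 mg/L
AUC = C0/ke = 5.41045/0.272
AUC = 19.89 mg*hr/L


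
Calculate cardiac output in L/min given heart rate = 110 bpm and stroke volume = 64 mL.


CO = HR * SV
CO = 110 * 64 / 1000
CO = 7.04 L/min


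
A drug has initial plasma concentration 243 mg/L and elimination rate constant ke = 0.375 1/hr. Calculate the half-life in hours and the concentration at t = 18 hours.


t_half = ln(2) / ke = 0.693147 / 0.375 = 1.848 hr
C(t) = C0 * exp(-ke*t) = 243 * exp(-0.375*18)
C(18) = 0.2845 mg/L


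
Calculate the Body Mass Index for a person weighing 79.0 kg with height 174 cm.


BMI = weight / height^2
height = 174 cm = 1.74 m
BMI = 79.0 / 1.74^2
BMI = 26.09 kg/m^2


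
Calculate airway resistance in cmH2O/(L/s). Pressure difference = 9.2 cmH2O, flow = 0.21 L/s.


R = dP / flow
R = 9.2 / 0.21
R = 43.81 cmH2O/(L/s)


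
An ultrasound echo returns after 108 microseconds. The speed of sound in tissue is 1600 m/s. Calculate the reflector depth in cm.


depth = c * t / 2
t = 108 us = 1.0800e-04 s
depth = 1600 * 1.0800e-04 / 2
depth = 0.0864 m = 8.64 cm


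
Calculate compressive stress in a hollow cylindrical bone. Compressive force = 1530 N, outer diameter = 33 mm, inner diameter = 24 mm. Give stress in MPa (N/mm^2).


A = pi*(r_o^2 - r_i^2)
r_o = 16.5 mm, r_i = 12 mm
A = 402.909 mm^2
sigma = F/A = 1530 / 402.909
sigma = 3.797 MPa


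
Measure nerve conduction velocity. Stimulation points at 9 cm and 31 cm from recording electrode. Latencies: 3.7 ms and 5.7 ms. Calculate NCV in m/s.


Distance = (31 - 9) / 100 = 0.22 m
dt = (5.7 - 3.7) / 1000 = 0.002 s
NCV = dist / dt = 110 m/s


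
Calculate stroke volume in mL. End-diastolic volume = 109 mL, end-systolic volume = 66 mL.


SV = EDV - ESV
SV = 109 - 66
SV = 43 mL


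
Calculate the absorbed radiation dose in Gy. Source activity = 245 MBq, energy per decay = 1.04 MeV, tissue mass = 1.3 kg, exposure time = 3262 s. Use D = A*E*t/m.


A = 245 MBq = 2.4500e+08 Bq
E = 1.04 MeV = 1.66608e-13 J
D = A*E*t/m = 2.4500e+08*1.66608e-13*3262/1.3
D = 0.1024 Gy


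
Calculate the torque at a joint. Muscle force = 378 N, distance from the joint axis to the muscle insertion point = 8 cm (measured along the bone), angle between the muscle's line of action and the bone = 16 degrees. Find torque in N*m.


Torque = F * d * sin(theta)   (moment arm = d*sin(theta))
d = 8 cm = 0.08 m
Torque = 378 * 0.08 * sin(16)
Torque = 8.335 N*m


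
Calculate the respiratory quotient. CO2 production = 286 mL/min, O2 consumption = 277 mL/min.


RQ = VCO2 / VO2
RQ = 286 / 277
RQ = 1.032


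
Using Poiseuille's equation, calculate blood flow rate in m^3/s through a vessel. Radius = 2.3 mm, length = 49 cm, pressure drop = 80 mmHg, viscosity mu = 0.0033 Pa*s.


Q = pi*r^4*dP / (8*mu*L)
r = 0.0023 m, L = 0.49 m
dP = 80 mmHg = 10665.76 Pa
Q = 7.2486e-05 m^3/s


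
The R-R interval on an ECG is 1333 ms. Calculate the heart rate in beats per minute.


HR = 60 / RR_interval(s)
RR = 1333 ms = 1.333 s
HR = 60 / 1.333 = 45.01 bpm


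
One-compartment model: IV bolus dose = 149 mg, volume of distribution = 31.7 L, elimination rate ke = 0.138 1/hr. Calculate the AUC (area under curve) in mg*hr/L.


C0 = Dose/Vd = 149/31.7 = 4.70032 mg/L
AUC = C0/ke = 4.70032/0.138
AUC = 34.06 mg*hr/L


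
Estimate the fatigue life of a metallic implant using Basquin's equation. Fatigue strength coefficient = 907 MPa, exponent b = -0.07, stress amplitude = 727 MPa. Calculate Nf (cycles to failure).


sigma_a = sigma_f' * (2Nf)^b
2Nf = (sigma_a/sigma_f')^(1/b)
2Nf = (727/907)^(1/-0.07)
2Nf = 23.575975
Nf = 11.79


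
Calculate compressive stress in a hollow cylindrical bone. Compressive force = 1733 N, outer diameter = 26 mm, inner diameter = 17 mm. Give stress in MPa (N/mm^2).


A = pi*(r_o^2 - r_i^2)
r_o = 13 mm, r_i = 8.5 mm
A = 303.949 mm^2
sigma = F/A = 1733 / 303.949
sigma = 5.702 MPa


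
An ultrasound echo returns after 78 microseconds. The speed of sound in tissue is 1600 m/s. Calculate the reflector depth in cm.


depth = c * t / 2
t = 78 us = 7.8000e-05 s
depth = 1600 * 7.8000e-05 / 2
depth = 0.0624 m = 6.24 cm


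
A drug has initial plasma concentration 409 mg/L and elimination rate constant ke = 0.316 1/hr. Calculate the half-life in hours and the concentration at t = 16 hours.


t_half = ln(2) / ke = 0.693147 / 0.316 = 2.194 hr
C(t) = C0 * exp(-ke*t) = 409 * exp(-0.316*16)
C(16) = 2.606 mg/L


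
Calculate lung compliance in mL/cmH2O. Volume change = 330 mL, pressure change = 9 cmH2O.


C = dV / dP
C = 330 / 9
C = 36.67 mL/cmH2O


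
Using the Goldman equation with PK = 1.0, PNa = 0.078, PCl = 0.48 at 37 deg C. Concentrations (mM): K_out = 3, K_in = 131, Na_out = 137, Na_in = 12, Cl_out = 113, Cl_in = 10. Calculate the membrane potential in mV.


Vm = (RT/F)*ln((PK*Ko + PNa*Nao + PCl*Cli)/(PK*Ki + PNa*Nai + PCl*Clo))
Numer = 18.486, Denom = 186.176
Vm = -61.73 mV


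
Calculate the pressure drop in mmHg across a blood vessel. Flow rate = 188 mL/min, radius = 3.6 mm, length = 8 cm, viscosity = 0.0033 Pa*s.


dP = 8*mu*L*Q / (pi*r^4)
Q = 188 mL/min = 3.13333e-06 m^3/s
dP = 12.5412 Pa = 12.5412 / 133.322 mmHg = 0.09407 mmHg


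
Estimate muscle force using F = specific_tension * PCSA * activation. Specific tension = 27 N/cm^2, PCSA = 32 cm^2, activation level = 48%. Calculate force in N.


F = sigma * PCSA * activation
F = 27 * 32 * 0.48
F = 414.7 N


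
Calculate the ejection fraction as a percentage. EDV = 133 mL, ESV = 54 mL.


SV = EDV - ESV = 133 - 54 = 79 mL
EF = SV/EDV * 100 = 79/133 * 100
EF = 59.4%


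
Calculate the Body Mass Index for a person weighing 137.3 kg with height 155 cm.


BMI = weight / height^2
height = 155 cm = 1.55 m
BMI = 137.3 / 1.55^2
BMI = 57.15 kg/m^2


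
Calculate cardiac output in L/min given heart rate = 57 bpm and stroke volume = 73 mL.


CO = HR * SV
CO = 57 * 73 / 1000
CO = 4.161 L/min


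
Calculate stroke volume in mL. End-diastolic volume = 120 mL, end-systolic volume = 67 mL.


SV = EDV - ESV
SV = 120 - 67
SV = 53 mL


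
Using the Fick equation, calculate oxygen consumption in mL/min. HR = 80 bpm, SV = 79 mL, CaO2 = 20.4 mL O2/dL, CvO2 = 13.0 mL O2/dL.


CO = HR*SV = 80*79/1000 = 6.32 L/min
a-v O2 diff = 20.4 - 13.0 = 7.4 mL/dL
VO2 = CO * (CaO2-CvO2) * 10 dL/L
VO2 = 6.32 * 7.4 * 10
VO2 = 467.7 mL/min


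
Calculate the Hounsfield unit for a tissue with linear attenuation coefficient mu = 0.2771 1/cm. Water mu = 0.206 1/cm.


HU = ((mu_tissue - mu_water) / mu_water) * 1000
HU = ((0.2771 - 0.206) / 0.206) * 1000
HU = 345.1


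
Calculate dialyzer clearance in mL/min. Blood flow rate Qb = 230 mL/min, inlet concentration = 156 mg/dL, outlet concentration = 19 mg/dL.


K = Qb * (Cb_in - Cb_out) / Cb_in
K = 230 * (156 - 19) / 156
K = 202 mL/min


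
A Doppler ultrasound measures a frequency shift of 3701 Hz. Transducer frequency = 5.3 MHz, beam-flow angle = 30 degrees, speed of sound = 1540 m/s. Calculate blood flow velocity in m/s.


v = fd * c / (2 * f0 * cos(theta))
v = 3701 * 1540 / (2 * 5.3000e+06 * cos(30))
v = 0.6209 m/s


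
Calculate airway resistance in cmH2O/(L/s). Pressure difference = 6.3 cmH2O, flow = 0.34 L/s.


R = dP / flow
R = 6.3 / 0.34
R = 18.53 cmH2O/(L/s)


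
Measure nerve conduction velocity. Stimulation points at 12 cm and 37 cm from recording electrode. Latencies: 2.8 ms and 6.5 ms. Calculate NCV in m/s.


Distance = (37 - 12) / 100 = 0.25 m
dt = (6.5 - 2.8) / 1000 = 0.0037 s
NCV = dist / dt = 67.57 m/s


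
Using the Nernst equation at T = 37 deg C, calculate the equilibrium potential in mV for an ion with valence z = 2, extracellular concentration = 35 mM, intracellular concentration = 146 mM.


E = (RT/(zF)) * ln(C_out/C_in)
T = 37 + 273.15 = 310.15 K
E = (8.314 * 310.15 / (2 * 96485)) * ln(35/146)
E = -19.09 mV


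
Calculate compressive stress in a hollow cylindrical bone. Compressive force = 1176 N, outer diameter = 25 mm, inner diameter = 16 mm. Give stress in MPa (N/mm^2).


A = pi*(r_o^2 - r_i^2)
r_o = 12.5 mm, r_i = 8 mm
A = 289.812 mm^2
sigma = F/A = 1176 / 289.812
sigma = 4.058 MPa


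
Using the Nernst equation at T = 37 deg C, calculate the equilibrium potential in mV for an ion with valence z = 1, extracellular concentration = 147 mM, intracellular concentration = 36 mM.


E = (RT/(zF)) * ln(C_out/C_in)
T = 37 + 273.15 = 310.15 K
E = (8.314 * 310.15 / (1 * 96485)) * ln(147/36)
E = 37.6 mV


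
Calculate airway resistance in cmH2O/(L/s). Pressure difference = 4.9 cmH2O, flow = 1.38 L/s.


R = dP / flow
R = 4.9 / 1.38
R = 3.551 cmH2O/(L/s)


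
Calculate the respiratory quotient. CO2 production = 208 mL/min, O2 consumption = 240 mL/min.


RQ = VCO2 / VO2
RQ = 208 / 240
RQ = 0.8667


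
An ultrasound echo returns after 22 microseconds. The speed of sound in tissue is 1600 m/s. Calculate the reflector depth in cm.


depth = c * t / 2
t = 22 us = 2.2000e-05 s
depth = 1600 * 2.2000e-05 / 2
depth = 0.0176 m = 1.76 cm


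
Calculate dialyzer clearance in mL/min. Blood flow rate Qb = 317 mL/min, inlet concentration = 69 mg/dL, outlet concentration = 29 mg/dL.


K = Qb * (Cb_in - Cb_out) / Cb_in
K = 317 * (69 - 29) / 69
K = 183.8 mL/min


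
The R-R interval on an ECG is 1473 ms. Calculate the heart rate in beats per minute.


HR = 60 / RR_interval(s)
RR = 1473 ms = 1.473 s
HR = 60 / 1.473 = 40.73 bpm


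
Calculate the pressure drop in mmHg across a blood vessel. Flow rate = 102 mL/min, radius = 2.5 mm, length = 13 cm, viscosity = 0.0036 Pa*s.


dP = 8*mu*L*Q / (pi*r^4)
Q = 102 mL/min = 1.7e-06 m^3/s
dP = 51.8651 Pa = 51.8651 / 133.322 mmHg = 0.389 mmHg


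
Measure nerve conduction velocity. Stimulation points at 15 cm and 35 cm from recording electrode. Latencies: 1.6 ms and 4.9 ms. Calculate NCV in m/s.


Distance = (35 - 15) / 100 = 0.2 m
dt = (4.9 - 1.6) / 1000 = 0.0033 s
NCV = dist / dt = 60.61 m/s


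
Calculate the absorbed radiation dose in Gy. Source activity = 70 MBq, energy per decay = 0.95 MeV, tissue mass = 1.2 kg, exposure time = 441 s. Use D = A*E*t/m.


A = 70 MBq = 7.0000e+07 Bq
E = 0.95 MeV = 1.5219e-13 J
D = A*E*t/m = 7.0000e+07*1.5219e-13*441/1.2
D = 0.003915 Gy


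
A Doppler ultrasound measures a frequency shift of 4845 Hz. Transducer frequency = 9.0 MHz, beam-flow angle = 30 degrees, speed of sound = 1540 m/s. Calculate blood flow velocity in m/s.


v = fd * c / (2 * f0 * cos(theta))
v = 4845 * 1540 / (2 * 9.0000e+06 * cos(30))
v = 0.4786 m/s


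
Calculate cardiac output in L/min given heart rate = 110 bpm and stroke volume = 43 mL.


CO = HR * SV
CO = 110 * 43 / 1000
CO = 4.73 L/min


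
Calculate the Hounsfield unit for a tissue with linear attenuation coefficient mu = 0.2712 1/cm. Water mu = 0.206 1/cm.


HU = ((mu_tissue - mu_water) / mu_water) * 1000
HU = ((0.2712 - 0.206) / 0.206) * 1000
HU = 316.5


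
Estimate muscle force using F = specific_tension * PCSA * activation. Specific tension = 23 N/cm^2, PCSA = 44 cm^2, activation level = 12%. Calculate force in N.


F = sigma * PCSA * activation
F = 23 * 44 * 0.12
F = 121.4 N


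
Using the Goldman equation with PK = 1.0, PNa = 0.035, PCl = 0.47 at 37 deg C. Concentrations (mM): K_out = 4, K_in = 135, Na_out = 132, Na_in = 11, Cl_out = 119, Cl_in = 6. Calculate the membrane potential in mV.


Vm = (RT/F)*ln((PK*Ko + PNa*Nao + PCl*Cli)/(PK*Ki + PNa*Nai + PCl*Clo))
Numer = 11.44, Denom = 191.315
Vm = -75.28 mV


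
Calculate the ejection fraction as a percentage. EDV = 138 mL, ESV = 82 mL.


SV = EDV - ESV = 138 - 82 = 56 mL
EF = SV/EDV * 100 = 56/138 * 100
EF = 40.58%


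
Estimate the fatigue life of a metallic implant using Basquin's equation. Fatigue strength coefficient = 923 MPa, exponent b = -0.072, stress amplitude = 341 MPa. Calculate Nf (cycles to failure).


sigma_a = sigma_f' * (2Nf)^b
2Nf = (sigma_a/sigma_f')^(1/b)
2Nf = (341/923)^(1/-0.072)
2Nf = 1014408.3
Nf = 5.072e+05


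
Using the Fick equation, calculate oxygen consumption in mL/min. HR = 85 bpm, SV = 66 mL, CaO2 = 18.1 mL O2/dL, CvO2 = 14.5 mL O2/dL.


CO = HR*SV = 85*66/1000 = 5.61 L/min
a-v O2 diff = 18.1 - 14.5 = 3.6 mL/dL
VO2 = CO * (CaO2-CvO2) * 10 dL/L
VO2 = 5.61 * 3.6 * 10
VO2 = 202 mL/min


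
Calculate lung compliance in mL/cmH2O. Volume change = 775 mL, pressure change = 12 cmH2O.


C = dV / dP
C = 775 / 12
C = 64.58 mL/cmH2O


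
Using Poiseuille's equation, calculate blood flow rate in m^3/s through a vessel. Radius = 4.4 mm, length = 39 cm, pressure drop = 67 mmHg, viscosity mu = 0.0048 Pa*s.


Q = pi*r^4*dP / (8*mu*L)
r = 0.0044 m, L = 0.39 m
dP = 67 mmHg = 8932.574 Pa
Q = 7.0233e-04 m^3/s


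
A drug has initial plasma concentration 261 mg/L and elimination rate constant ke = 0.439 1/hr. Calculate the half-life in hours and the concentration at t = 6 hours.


t_half = ln(2) / ke = 0.693147 / 0.439 = 1.579 hr
C(t) = C0 * exp(-ke*t) = 261 * exp(-0.439*6)
C(6) = 18.74 mg/L


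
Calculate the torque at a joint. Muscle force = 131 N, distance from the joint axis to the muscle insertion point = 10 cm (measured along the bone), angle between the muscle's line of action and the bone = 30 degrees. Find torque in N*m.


Torque = F * d * sin(theta)   (moment arm = d*sin(theta))
d = 10 cm = 0.1 m
Torque = 131 * 0.1 * sin(30)
Torque = 6.55 N*m


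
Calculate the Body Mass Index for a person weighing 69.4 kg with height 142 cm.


BMI = weight / height^2
height = 142 cm = 1.42 m
BMI = 69.4 / 1.42^2
BMI = 34.42 kg/m^2


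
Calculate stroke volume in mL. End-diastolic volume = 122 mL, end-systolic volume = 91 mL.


SV = EDV - ESV
SV = 122 - 91
SV = 31 mL


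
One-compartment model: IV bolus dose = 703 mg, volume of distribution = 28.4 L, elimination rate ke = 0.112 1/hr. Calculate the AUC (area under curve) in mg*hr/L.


C0 = Dose/Vd = 703/28.4 = 24.7535 mg/L
AUC = C0/ke = 24.7535/0.112
AUC = 221 mg*hr/L


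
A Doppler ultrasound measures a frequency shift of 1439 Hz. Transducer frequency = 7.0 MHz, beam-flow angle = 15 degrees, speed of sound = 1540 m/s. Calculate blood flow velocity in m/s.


v = fd * c / (2 * f0 * cos(theta))
v = 1439 * 1540 / (2 * 7.0000e+06 * cos(15))
v = 0.1639 m/s


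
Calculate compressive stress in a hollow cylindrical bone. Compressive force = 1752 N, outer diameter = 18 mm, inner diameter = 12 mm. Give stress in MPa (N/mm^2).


A = pi*(r_o^2 - r_i^2)
r_o = 9 mm, r_i = 6 mm
A = 141.372 mm^2
sigma = F/A = 1752 / 141.372
sigma = 12.39 MPa


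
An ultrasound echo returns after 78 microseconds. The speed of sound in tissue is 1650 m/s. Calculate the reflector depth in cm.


depth = c * t / 2
t = 78 us = 7.8000e-05 s
depth = 1650 * 7.8000e-05 / 2
depth = 0.06435 m = 6.435 cm


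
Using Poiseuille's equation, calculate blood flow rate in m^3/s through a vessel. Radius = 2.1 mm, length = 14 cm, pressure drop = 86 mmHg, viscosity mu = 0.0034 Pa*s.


Q = pi*r^4*dP / (8*mu*L)
r = 0.0021 m, L = 0.14 m
dP = 86 mmHg = 11465.692 Pa
Q = 1.8396e-04 m^3/s


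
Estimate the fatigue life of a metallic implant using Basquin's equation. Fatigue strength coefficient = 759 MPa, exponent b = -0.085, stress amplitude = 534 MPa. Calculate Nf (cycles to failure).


sigma_a = sigma_f' * (2Nf)^b
2Nf = (sigma_a/sigma_f')^(1/b)
2Nf = (534/759)^(1/-0.085)
2Nf = 62.585927
Nf = 31.29


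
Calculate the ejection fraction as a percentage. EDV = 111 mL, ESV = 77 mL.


SV = EDV - ESV = 111 - 77 = 34 mL
EF = SV/EDV * 100 = 34/111 * 100
EF = 30.63%


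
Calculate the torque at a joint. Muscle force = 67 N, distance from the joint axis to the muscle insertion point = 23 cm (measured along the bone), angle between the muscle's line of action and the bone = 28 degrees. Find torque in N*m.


Torque = F * d * sin(theta)   (moment arm = d*sin(theta))
d = 23 cm = 0.23 m
Torque = 67 * 0.23 * sin(28)
Torque = 7.235 N*m


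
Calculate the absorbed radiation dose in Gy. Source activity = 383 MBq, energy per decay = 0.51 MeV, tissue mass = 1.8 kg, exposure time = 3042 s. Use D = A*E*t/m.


A = 383 MBq = 3.8300e+08 Bq
E = 0.51 MeV = 8.1702e-14 J
D = A*E*t/m = 3.8300e+08*8.1702e-14*3042/1.8
D = 0.05288 Gy


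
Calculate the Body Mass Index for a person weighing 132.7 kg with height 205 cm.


BMI = weight / height^2
height = 205 cm = 2.05 m
BMI = 132.7 / 2.05^2
BMI = 31.58 kg/m^2


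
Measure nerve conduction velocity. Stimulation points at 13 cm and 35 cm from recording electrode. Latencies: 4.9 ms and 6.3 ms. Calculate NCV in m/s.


Distance = (35 - 13) / 100 = 0.22 m
dt = (6.3 - 4.9) / 1000 = 0.0014 s
NCV = dist / dt = 157.1 m/s


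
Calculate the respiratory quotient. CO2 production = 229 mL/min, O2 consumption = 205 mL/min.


RQ = VCO2 / VO2
RQ = 229 / 205
RQ = 1.117


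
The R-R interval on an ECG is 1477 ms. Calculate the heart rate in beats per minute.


HR = 60 / RR_interval(s)
RR = 1477 ms = 1.477 s
HR = 60 / 1.477 = 40.62 bpm


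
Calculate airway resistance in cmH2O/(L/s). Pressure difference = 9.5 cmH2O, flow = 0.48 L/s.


R = dP / flow
R = 9.5 / 0.48
R = 19.79 cmH2O/(L/s)


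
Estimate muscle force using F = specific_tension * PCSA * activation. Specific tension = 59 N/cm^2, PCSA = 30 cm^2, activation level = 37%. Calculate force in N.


F = sigma * PCSA * activation
F = 59 * 30 * 0.37
F = 654.9 N


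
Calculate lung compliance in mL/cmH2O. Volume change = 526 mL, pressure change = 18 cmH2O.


C = dV / dP
C = 526 / 18
C = 29.22 mL/cmH2O


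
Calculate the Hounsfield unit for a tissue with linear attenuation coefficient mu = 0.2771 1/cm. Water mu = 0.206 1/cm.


HU = ((mu_tissue - mu_water) / mu_water) * 1000
HU = ((0.2771 - 0.206) / 0.206) * 1000
HU = 345.1
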